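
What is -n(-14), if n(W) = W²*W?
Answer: 2744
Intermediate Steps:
n(W) = W³
-n(-14) = -1*(-14)³ = -1*(-2744) = 2744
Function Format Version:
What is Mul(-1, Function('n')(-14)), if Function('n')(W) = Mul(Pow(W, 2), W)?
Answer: 2744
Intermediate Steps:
Function('n')(W) = Pow(W, 3)
Mul(-1, Function('n')(-14)) = Mul(-1, Pow(-14, 3)) = Mul(-1, -2744) = 2744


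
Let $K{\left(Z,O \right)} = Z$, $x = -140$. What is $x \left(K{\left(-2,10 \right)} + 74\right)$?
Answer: $-10080$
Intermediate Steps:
$x \left(K{\left(-2,10 \right)} + 74\right) = - 140 \left(-2 + 74\right) = \left(-140\right) 72 = -10080$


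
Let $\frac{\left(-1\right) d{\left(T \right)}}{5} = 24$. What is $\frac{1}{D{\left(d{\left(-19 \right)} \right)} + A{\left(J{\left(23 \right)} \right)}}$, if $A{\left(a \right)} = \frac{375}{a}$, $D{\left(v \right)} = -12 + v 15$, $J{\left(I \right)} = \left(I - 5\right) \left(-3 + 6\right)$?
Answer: $- \frac{18}{32491} \approx -0.000554$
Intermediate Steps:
$d{\left(T \right)} = -120$ ($d{\left(T \right)} = \left(-5\right) 24 = -120$)
$J{\left(I \right)} = -15 + 3 I$ ($J{\left(I \right)} = \left(-5 + I\right) 3 = -15 + 3 I$)
$D{\left(v \right)} = -12 + 15 v$
$\frac{1}{D{\left(d{\left(-19 \right)} \right)} + A{\left(J{\left(23 \right)} \right)}} = \frac{1}{\left(-12 + 15 \left(-120\right)\right) + \frac{375}{-15 + 3 \cdot 23}} = \frac{1}{\left(-12 - 1800\right) + \frac{375}{-15 + 69}} = \frac{1}{-1812 + \frac{375}{54}} = \frac{1}{-1812 + 375 \cdot \frac{1}{54}} = \frac{1}{-1812 + \frac{125}{18}} = \frac{1}{- \frac{32491}{18}} = - \frac{18}{32491}$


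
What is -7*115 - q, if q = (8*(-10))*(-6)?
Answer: -1285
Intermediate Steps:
q = 480 (q = -80*(-6) = 480)
-7*115 - q = -7*115 - 1*480 = -805 - 480 = -1285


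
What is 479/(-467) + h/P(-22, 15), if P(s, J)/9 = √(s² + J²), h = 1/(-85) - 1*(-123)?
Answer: -479/467 + 10454*√709/542385 ≈ -0.51248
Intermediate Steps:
h = 10454/85 (h = -1/85 + 123 = 10454/85 ≈ 122.99)
P(s, J) = 9*√(J² + s²) (P(s, J) = 9*√(s² + J²) = 9*√(J² + s²))
479/(-467) + h/P(-22, 15) = 479/(-467) + 10454/(85*((9*√(15² + (-22)²)))) = 479*(-1/467) + 10454/(85*((9*√(225 + 484)))) = -479/467 + 10454/(85*((9*√709))) = -479/467 + 10454*(√709/6381)/85 = -479/467 + 10454*√709/542385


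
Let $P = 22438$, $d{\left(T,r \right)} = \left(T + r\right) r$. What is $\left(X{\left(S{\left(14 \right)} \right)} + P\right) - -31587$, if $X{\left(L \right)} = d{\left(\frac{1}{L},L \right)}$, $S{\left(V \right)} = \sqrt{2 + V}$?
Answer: $54042$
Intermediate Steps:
$d{\left(T,r \right)} = r \left(T + r\right)$
$X{\left(L \right)} = L \left(L + \frac{1}{L}\right)$ ($X{\left(L \right)} = L \left(\frac{1}{L} + L\right) = L \left(L + \frac{1}{L}\right)$)
$\left(X{\left(S{\left(14 \right)} \right)} + P\right) - -31587 = \left(\left(1 + \left(\sqrt{2 + 14}\right)^{2}\right) + 22438\right) - -31587 = \left(\left(1 + \left(\sqrt{16}\right)^{2}\right) + 22438\right) + 31587 = \left(\left(1 + 4^{2}\right) + 22438\right) + 31587 = \left(\left(1 + 16\right) + 22438\right) + 31587 = \left(17 + 22438\right) + 31587 = 22455 + 31587 = 54042$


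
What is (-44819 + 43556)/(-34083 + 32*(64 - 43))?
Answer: 421/11137 ≈ 0.037802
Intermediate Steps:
(-44819 + 43556)/(-34083 + 32*(64 - 43)) = -1263/(-34083 + 32*21) = -1263/(-34083 + 672) = -1263/(-33411) = -1263*(-1/33411) = 421/11137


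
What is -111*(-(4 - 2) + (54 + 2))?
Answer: -5994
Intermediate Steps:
-111*(-(4 - 2) + (54 + 2)) = -111*(-1*2 + 56) = -111*(-2 + 56) = -111*54 = -5994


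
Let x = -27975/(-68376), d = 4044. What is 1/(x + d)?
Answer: 22792/92180173 ≈ 0.00024725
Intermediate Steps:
x = 9325/22792 (x = -27975*(-1/68376) = 9325/22792 ≈ 0.40913)
1/(x + d) = 1/(9325/22792 + 4044) = 1/(92180173/22792) = 22792/92180173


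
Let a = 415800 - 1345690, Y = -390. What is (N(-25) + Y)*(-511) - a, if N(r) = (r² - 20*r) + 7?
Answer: 550728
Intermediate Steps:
N(r) = 7 + r² - 20*r
a = -929890
(N(-25) + Y)*(-511) - a = ((7 + (-25)² - 20*(-25)) - 390)*(-511) - 1*(-929890) = ((7 + 625 + 500) - 390)*(-511) + 929890 = (1132 - 390)*(-511) + 929890 = 742*(-511) + 929890 = -379162 + 929890 = 550728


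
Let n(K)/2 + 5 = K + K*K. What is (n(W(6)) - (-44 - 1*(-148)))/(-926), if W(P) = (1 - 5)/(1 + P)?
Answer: 2805/22687 ≈ 0.12364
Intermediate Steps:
W(P) = -4/(1 + P)
n(K) = -10 + 2*K + 2*K**2 (n(K) = -10 + 2*(K + K*K) = -10 + 2*(K + K**2) = -10 + (2*K + 2*K**2) = -10 + 2*K + 2*K**2)
(n(W(6)) - (-44 - 1*(-148)))/(-926) = ((-10 + 2*(-4/(1 + 6)) + 2*(-4/(1 + 6))**2) - (-44 - 1*(-148)))/(-926) = ((-10 + 2*(-4/7) + 2*(-4/7)**2) - (-44 + 148))*(-1/926) = ((-10 + 2*(-4*1/7) + 2*(-4*1/7)**2) - 1*104)*(-1/926) = ((-10 + 2*(-4/7) + 2*(-4/7)**2) - 104)*(-1/926) = ((-10 - 8/7 + 2*(16/49)) - 104)*(-1/926) = ((-10 - 8/7 + 32/49) - 104)*(-1/926) = (-514/49 - 104)*(-1/926) = -5610/49*(-1/926) = 2805/22687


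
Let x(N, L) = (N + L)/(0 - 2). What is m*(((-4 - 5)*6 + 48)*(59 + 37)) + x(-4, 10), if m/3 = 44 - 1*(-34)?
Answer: -134787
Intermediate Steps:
x(N, L) = -L/2 - N/2 (x(N, L) = (L + N)/(-2) = (L + N)*(-½) = -L/2 - N/2)
m = 234 (m = 3*(44 - 1*(-34)) = 3*(44 + 34) = 3*78 = 234)
m*(((-4 - 5)*6 + 48)*(59 + 37)) + x(-4, 10) = 234*(((-4 - 5)*6 + 48)*(59 + 37)) + (-½*10 - ½*(-4)) = 234*((-9*6 + 48)*96) + (-5 + 2) = 234*((-54 + 48)*96) - 3 = 234*(-6*96) - 3 = 234*(-576) - 3 = -134784 - 3 = -134787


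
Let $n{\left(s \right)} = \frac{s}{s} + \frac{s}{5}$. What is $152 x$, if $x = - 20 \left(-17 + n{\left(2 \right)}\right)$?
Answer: $47424$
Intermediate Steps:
$n{\left(s \right)} = 1 + \frac{s}{5}$ ($n{\left(s \right)} = 1 + s \frac{1}{5} = 1 + \frac{s}{5}$)
$x = 312$ ($x = - 20 \left(-17 + \left(1 + \frac{1}{5} \cdot 2\right)\right) = - 20 \left(-17 + \left(1 + \frac{2}{5}\right)\right) = - 20 \left(-17 + \frac{7}{5}\right) = \left(-20\right) \left(- \frac{78}{5}\right) = 312$)
$152 x = 152 \cdot 312 = 47424$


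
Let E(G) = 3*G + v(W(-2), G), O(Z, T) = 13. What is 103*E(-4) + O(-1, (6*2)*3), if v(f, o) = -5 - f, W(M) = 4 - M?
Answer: -2356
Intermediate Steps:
E(G) = -11 + 3*G (E(G) = 3*G + (-5 - (4 - 1*(-2))) = 3*G + (-5 - (4 + 2)) = 3*G + (-5 - 1*6) = 3*G + (-5 - 6) = 3*G - 11 = -11 + 3*G)
103*E(-4) + O(-1, (6*2)*3) = 103*(-11 + 3*(-4)) + 13 = 103*(-11 - 12) + 13 = 103*(-23) + 13 = -2369 + 13 = -2356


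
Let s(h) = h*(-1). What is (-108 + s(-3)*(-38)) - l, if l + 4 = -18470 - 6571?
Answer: 24823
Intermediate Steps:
s(h) = -h
l = -25045 (l = -4 + (-18470 - 6571) = -4 - 25041 = -25045)
(-108 + s(-3)*(-38)) - l = (-108 - 1*(-3)*(-38)) - 1*(-25045) = (-108 + 3*(-38)) + 25045 = (-108 - 114) + 25045 = -222 + 25045 = 24823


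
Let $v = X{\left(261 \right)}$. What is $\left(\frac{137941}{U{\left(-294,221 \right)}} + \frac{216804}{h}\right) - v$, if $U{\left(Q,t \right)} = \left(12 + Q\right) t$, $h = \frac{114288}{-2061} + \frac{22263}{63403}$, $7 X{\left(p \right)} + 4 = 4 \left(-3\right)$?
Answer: $- \frac{316899766054947617}{80542757382906} \approx -3934.6$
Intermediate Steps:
$X{\left(p \right)} = - \frac{16}{7}$ ($X{\left(p \right)} = - \frac{4}{7} + \frac{4 \left(-3\right)}{7} = - \frac{4}{7} + \frac{1}{7} \left(-12\right) = - \frac{4}{7} - \frac{12}{7} = - \frac{16}{7}$)
$h = - \frac{2400106007}{43557861}$ ($h = 114288 \left(- \frac{1}{2061}\right) + 22263 \cdot \frac{1}{63403} = - \frac{38096}{687} + \frac{22263}{63403} = - \frac{2400106007}{43557861} \approx -55.102$)
$U{\left(Q,t \right)} = t \left(12 + Q\right)$
$v = - \frac{16}{7} \approx -2.2857$
$\left(\frac{137941}{U{\left(-294,221 \right)}} + \frac{216804}{h}\right) - v = \left(\frac{137941}{221 \left(12 - 294\right)} + \frac{216804}{- \frac{2400106007}{43557861}}\right) - - \frac{16}{7} = \left(\frac{137941}{221 \left(-282\right)} + 216804 \left(- \frac{43557861}{2400106007}\right)\right) + \frac{16}{7} = \left(\frac{137941}{-62322} - \frac{9443518496244}{2400106007}\right) + \frac{16}{7} = \left(137941 \left(- \frac{1}{62322}\right) - \frac{9443518496244}{2400106007}\right) + \frac{16}{7} = \left(- \frac{137941}{62322} - \frac{9443518496244}{2400106007}\right) + \frac{16}{7} = - \frac{45297694826586935}{11506108197558} + \frac{16}{7} = - \frac{316899766054947617}{80542757382906}$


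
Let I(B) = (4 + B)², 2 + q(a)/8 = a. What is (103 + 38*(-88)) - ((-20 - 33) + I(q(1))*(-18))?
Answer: -2900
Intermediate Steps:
q(a) = -16 + 8*a
(103 + 38*(-88)) - ((-20 - 33) + I(q(1))*(-18)) = (103 + 38*(-88)) - ((-20 - 33) + (4 + (-16 + 8*1))²*(-18)) = (103 - 3344) - (-53 + (4 + (-16 + 8))²*(-18)) = -3241 - (-53 + (4 - 8)²*(-18)) = -3241 - (-53 + (-4)²*(-18)) = -3241 - (-53 + 16*(-18)) = -3241 - (-53 - 288) = -3241 - 1*(-341) = -3241 + 341 = -2900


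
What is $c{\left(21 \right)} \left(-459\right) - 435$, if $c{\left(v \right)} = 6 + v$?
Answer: $-12828$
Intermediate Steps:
$c{\left(21 \right)} \left(-459\right) - 435 = \left(6 + 21\right) \left(-459\right) - 435 = 27 \left(-459\right) - 435 = -12393 - 435 = -12828$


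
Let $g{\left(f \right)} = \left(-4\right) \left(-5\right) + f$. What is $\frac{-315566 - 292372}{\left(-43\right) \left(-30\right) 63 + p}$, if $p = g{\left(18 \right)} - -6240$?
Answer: $- \frac{303969}{43774} \approx -6.9441$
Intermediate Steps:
$g{\left(f \right)} = 20 + f$
$p = 6278$ ($p = \left(20 + 18\right) - -6240 = 38 + 6240 = 6278$)
$\frac{-315566 - 292372}{\left(-43\right) \left(-30\right) 63 + p} = \frac{-315566 - 292372}{\left(-43\right) \left(-30\right) 63 + 6278} = - \frac{607938}{1290 \cdot 63 + 6278} = - \frac{607938}{81270 + 6278} = - \frac{607938}{87548} = \left(-607938\right) \frac{1}{87548} = - \frac{303969}{43774}$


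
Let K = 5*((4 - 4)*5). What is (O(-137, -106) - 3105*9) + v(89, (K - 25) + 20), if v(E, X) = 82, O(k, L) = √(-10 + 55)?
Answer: -27863 + 3*√5 ≈ -27856.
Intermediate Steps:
O(k, L) = 3*√5 (O(k, L) = √45 = 3*√5)
K = 0 (K = 5*(0*5) = 5*0 = 0)
(O(-137, -106) - 3105*9) + v(89, (K - 25) + 20) = (3*√5 - 3105*9) + 82 = (3*√5 - 27945) + 82 = (-27945 + 3*√5) + 82 = -27863 + 3*√5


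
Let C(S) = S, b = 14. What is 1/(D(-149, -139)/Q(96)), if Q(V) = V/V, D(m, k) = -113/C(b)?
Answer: -14/113 ≈ -0.12389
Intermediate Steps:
D(m, k) = -113/14
Q(V) = 1
1/(D(-149, -139)/Q(96)) = 1/(-113/14/1) = 1/(-113/14*1) = 1/(-113/14) = -14/113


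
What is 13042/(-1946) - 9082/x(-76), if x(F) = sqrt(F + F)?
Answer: -6521/973 + 239*I*sqrt(38)/2 ≈ -6.702 + 736.65*I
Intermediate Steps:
x(F) = sqrt(2)*sqrt(F) (x(F) = sqrt(2*F) = sqrt(2)*sqrt(F))
13042/(-1946) - 9082/x(-76) = 13042/(-1946) - 9082*(-I*sqrt(38)/76) = 13042*(-1/1946) - 9082*(-I*sqrt(38)/76) = -6521/973 - 9082*(-I*sqrt(38)/76) = -6521/973 - (-239)*I*sqrt(38)/2 = -6521/973 + 239*I*sqrt(38)/2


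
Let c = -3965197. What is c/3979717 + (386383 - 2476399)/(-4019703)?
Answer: -2540414023673/5332426788017 ≈ -0.47641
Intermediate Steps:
c/3979717 + (386383 - 2476399)/(-4019703) = -3965197/3979717 + (386383 - 2476399)/(-4019703) = -3965197*1/3979717 - 2090016*(-1/4019703) = -3965197/3979717 + 696672/1339901 = -2540414023673/5332426788017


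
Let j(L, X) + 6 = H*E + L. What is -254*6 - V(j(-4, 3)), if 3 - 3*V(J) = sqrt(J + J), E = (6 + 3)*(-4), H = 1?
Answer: -1525 + 2*I*sqrt(23)/3 ≈ -1525.0 + 3.1972*I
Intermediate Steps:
E = -36 (E = 9*(-4) = -36)
j(L, X) = -42 + L (j(L, X) = -6 + (1*(-36) + L) = -6 + (-36 + L) = -42 + L)
V(J) = 1 - sqrt(2)*sqrt(J)/3 (V(J) = 1 - sqrt(J + J)/3 = 1 - sqrt(2)*sqrt(J)/3)
-254*6 - V(j(-4, 3)) = -254*6 - (1 - sqrt(2)*sqrt(-42 - 4)/3) = -1524 - (1 - sqrt(2)*sqrt(-46)/3) = -1524 - (1 - sqrt(2)*I*sqrt(46)/3) = -1524 - (1 - 2*I*sqrt(23)/3) = -1524 + (-1 + 2*I*sqrt(23)/3) = -1525 + 2*I*sqrt(23)/3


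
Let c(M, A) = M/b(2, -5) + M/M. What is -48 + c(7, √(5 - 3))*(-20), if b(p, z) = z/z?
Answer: -208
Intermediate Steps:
b(p, z) = 1
c(M, A) = 1 + M (c(M, A) = M/1 + M/M = M*1 + 1 = M + 1 = 1 + M)
-48 + c(7, √(5 - 3))*(-20) = -48 + (1 + 7)*(-20) = -48 + 8*(-20) = -48 - 160 = -208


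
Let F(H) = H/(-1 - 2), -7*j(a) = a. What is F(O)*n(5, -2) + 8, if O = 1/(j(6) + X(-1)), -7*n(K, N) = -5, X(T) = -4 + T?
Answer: 989/123 ≈ 8.0406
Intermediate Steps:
j(a) = -a/7
n(K, N) = 5/7 (n(K, N) = -1/7*(-5) = 5/7)
O = -7/41 (O = 1/(-1/7*6 + (-4 - 1)) = 1/(-6/7 - 5) = 1/(-41/7) = -7/41 ≈ -0.17073)
F(H) = -H/3 (F(H) = H/(-3) = H*(-1/3) = -H/3)
F(O)*n(5, -2) + 8 = -1/3*(-7/41)*(5/7) + 8 = (7/123)*(5/7) + 8 = 5/123 + 8 = 989/123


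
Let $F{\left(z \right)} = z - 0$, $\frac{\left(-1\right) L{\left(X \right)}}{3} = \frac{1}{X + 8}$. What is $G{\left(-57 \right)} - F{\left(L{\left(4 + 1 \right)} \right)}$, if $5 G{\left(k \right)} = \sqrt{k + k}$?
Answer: $\frac{3}{13} + \frac{i \sqrt{114}}{5} \approx 0.23077 + 2.1354 i$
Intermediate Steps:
$L{\left(X \right)} = - \frac{3}{8 + X}$ ($L{\left(X \right)} = - \frac{3}{X + 8} = - \frac{3}{8 + X}$)
$F{\left(z \right)} = z$ ($F{\left(z \right)} = z + 0 = z$)
$G{\left(k \right)} = \frac{\sqrt{2} \sqrt{k}}{5}$ ($G{\left(k \right)} = \frac{\sqrt{k + k}}{5} = \frac{\sqrt{2 k}}{5} = \frac{\sqrt{2} \sqrt{k}}{5}$)
$G{\left(-57 \right)} - F{\left(L{\left(4 + 1 \right)} \right)} = \frac{\sqrt{2} \sqrt{-57}}{5} - - \frac{3}{8 + \left(4 + 1\right)} = \frac{\sqrt{2} i \sqrt{57}}{5} - - \frac{3}{8 + 5} = \frac{i \sqrt{114}}{5} - - \frac{3}{13} = \frac{i \sqrt{114}}{5} + \frac{3}{13} = \frac{3}{13} + \frac{i \sqrt{114}}{5}$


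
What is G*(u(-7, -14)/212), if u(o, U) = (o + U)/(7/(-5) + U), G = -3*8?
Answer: -90/583 ≈ -0.15437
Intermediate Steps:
G = -24
u(o, U) = (U + o)/(-7/5 + U) (u(o, U) = (U + o)/(7*(-⅕) + U) = (U + o)/(-7/5 + U))
G*(u(-7, -14)/212) = -24*5*(-14 - 7)/(-7 + 5*(-14))/212 = -24*5*(-21)/(-7 - 70)/212 = -24*5*(-21)/(-77)/212 = -24*5*(-1/77)*(-21)/212 = -360/(11*212) = -24*15/2332 = -90/583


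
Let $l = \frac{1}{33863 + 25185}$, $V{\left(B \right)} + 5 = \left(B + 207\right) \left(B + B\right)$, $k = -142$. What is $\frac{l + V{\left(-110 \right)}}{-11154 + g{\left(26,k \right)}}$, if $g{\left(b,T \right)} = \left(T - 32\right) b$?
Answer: $\frac{1260379559}{925754544} \approx 1.3615$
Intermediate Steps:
$V{\left(B \right)} = -5 + 2 B \left(207 + B\right)$ ($V{\left(B \right)} = -5 + \left(B + 207\right) \left(B + B\right) = -5 + \left(207 + B\right) 2 B = -5 + 2 B \left(207 + B\right)$)
$l = \frac{1}{59048} \approx 1.6935 \cdot 10^{-5}$
$g{\left(b,T \right)} = b \left(-32 + T\right)$ ($g{\left(b,T \right)} = \left(-32 + T\right) b = b \left(-32 + T\right)$)
$\frac{l + V{\left(-110 \right)}}{-11154 + g{\left(26,k \right)}} = \frac{\frac{1}{59048} + \left(-5 + 2 \left(-110\right)^{2} + 414 \left(-110\right)\right)}{-11154 + 26 \left(-32 - 142\right)} = \frac{\frac{1}{59048} - 21345}{-11154 + 26 \left(-174\right)} = \frac{\frac{1}{59048} - 21345}{-11154 - 4524} = \frac{\frac{1}{59048} - 21345}{-15678} = \left(- \frac{1260379559}{59048}\right) \left(- \frac{1}{15678}\right) = \frac{1260379559}{925754544}$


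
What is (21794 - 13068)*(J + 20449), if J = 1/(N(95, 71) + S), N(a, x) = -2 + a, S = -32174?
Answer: 5724468635168/32081 ≈ 1.7844e+8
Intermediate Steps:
J = -1/32081 (J = 1/((-2 + 95) - 32174) = 1/(93 - 32174) = 1/(-32081) = -1/32081 ≈ -3.1171e-5)
(21794 - 13068)*(J + 20449) = (21794 - 13068)*(-1/32081 + 20449) = 8726*(656024368/32081) = 5724468635168/32081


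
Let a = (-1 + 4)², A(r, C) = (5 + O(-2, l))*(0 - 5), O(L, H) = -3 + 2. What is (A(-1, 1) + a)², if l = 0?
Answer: 121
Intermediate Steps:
O(L, H) = -1
A(r, C) = -20 (A(r, C) = (5 - 1)*(0 - 5) = 4*(-5) = -20)
a = 9 (a = 3² = 9)
(A(-1, 1) + a)² = (-20 + 9)² = (-11)² = 121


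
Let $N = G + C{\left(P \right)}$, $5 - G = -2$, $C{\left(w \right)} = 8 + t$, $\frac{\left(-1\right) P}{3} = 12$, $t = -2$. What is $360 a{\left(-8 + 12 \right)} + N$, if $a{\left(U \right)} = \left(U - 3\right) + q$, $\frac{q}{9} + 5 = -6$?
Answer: $-35267$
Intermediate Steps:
$q = -99$ ($q = -45 + 9 \left(-6\right) = -45 - 54 = -99$)
$P = -36$ ($P = \left(-3\right) 12 = -36$)
$C{\left(w \right)} = 6$ ($C{\left(w \right)} = 8 - 2 = 6$)
$G = 7$ ($G = 5 - -2 = 5 + 2 = 7$)
$N = 13$ ($N = 7 + 6 = 13$)
$a{\left(U \right)} = -102 + U$ ($a{\left(U \right)} = \left(U - 3\right) - 99 = \left(-3 + U\right) - 99 = -102 + U$)
$360 a{\left(-8 + 12 \right)} + N = 360 \left(-102 + \left(-8 + 12\right)\right) + 13 = 360 \left(-102 + 4\right) + 13 = 360 \left(-98\right) + 13 = -35280 + 13 = -35267$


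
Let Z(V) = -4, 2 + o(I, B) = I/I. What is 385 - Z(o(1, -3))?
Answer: 389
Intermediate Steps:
o(I, B) = -1 (o(I, B) = -2 + I/I = -2 + 1 = -1)
385 - Z(o(1, -3)) = 385 - 1*(-4) = 385 + 4 = 389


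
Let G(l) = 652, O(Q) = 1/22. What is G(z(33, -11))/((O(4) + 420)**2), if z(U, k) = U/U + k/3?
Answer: 315568/85396081 ≈ 0.0036953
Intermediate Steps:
O(Q) = 1/22
z(U, k) = 1 + k/3 (z(U, k) = 1 + k*(1/3) = 1 + k/3)
G(z(33, -11))/((O(4) + 420)**2) = 652/((1/22 + 420)**2) = 652/((9241/22)**2) = 652/(85396081/484) = 652*(484/85396081) = 315568/85396081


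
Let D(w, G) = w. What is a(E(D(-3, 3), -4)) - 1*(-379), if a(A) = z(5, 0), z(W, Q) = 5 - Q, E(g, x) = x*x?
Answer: 384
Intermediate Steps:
E(g, x) = x**2
a(A) = 5 (a(A) = 5 - 1*0 = 5 + 0 = 5)
a(E(D(-3, 3), -4)) - 1*(-379) = 5 - 1*(-379) = 5 + 379 = 384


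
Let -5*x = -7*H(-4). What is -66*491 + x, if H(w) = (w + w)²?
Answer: -161582/5 ≈ -32316.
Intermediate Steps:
H(w) = 4*w² (H(w) = (2*w)² = 4*w²)
x = 448/5 (x = -(-7)*4*(-4)²/5 = -(-7)*4*16/5 = -(-7)*64/5 = -⅕*(-448) = 448/5 ≈ 89.600)
-66*491 + x = -66*491 + 448/5 = -32406 + 448/5 = -161582/5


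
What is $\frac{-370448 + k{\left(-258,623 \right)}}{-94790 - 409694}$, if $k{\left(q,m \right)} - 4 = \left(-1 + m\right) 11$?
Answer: $\frac{6269}{8698} \approx 0.72074$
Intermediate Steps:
$k{\left(q,m \right)} = -7 + 11 m$ ($k{\left(q,m \right)} = 4 + \left(-1 + m\right) 11 = 4 + \left(-11 + 11 m\right) = -7 + 11 m$)
$\frac{-370448 + k{\left(-258,623 \right)}}{-94790 - 409694} = \frac{-370448 + \left(-7 + 11 \cdot 623\right)}{-94790 - 409694} = \frac{-370448 + \left(-7 + 6853\right)}{-504484} = \left(-370448 + 6846\right) \left(- \frac{1}{504484}\right) = \left(-363602\right) \left(- \frac{1}{504484}\right) = \frac{6269}{8698}$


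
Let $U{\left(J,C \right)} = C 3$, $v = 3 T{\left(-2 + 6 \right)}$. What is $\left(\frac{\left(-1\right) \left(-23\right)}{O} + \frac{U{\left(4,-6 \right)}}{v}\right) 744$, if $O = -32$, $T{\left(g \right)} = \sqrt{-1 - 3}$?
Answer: $- \frac{2139}{4} + 2232 i \approx -534.75 + 2232.0 i$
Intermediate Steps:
$T{\left(g \right)} = 2 i$ ($T{\left(g \right)} = \sqrt{-4} = 2 i$)
$v = 6 i$ ($v = 3 \cdot 2 i = 6 i \approx 6.0 i$)
$U{\left(J,C \right)} = 3 C$
$\left(\frac{\left(-1\right) \left(-23\right)}{O} + \frac{U{\left(4,-6 \right)}}{v}\right) 744 = \left(\frac{\left(-1\right) \left(-23\right)}{-32} + \frac{3 \left(-6\right)}{6 i}\right) 744 = \left(23 \left(- \frac{1}{32}\right) - 18 \left(- \frac{i}{6}\right)\right) 744 = \left(- \frac{23}{32} + 3 i\right) 744 = - \frac{2139}{4} + 2232 i$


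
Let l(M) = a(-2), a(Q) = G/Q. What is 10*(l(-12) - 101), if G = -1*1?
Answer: -1005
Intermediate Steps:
G = -1
a(Q) = -1/Q
l(M) = 1/2 (l(M) = -1/(-2) = -1*(-1/2) = 1/2)
10*(l(-12) - 101) = 10*(1/2 - 101) = 10*(-201/2) = -1005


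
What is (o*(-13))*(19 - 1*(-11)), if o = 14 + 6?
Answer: -7800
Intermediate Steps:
o = 20
(o*(-13))*(19 - 1*(-11)) = (20*(-13))*(19 - 1*(-11)) = -260*(19 + 11) = -260*30 = -7800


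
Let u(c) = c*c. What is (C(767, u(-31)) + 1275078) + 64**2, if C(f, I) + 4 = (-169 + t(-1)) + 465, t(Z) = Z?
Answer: 1279465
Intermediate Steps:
u(c) = c**2
C(f, I) = 291 (C(f, I) = -4 + ((-169 - 1) + 465) = -4 + (-170 + 465) = -4 + 295 = 291)
(C(767, u(-31)) + 1275078) + 64**2 = (291 + 1275078) + 64**2 = 1275369 + 4096 = 1279465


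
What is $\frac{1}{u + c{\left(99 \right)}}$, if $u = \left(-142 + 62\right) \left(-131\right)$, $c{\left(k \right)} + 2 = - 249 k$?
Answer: $- \frac{1}{14173} \approx -7.0557 \cdot 10^{-5}$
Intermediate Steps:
$c{\left(k \right)} = -2 - 249 k$
$u = 10480$ ($u = \left(-80\right) \left(-131\right) = 10480$)
$\frac{1}{u + c{\left(99 \right)}} = \frac{1}{10480 - 24653} = \frac{1}{-14173} = - \frac{1}{14173}$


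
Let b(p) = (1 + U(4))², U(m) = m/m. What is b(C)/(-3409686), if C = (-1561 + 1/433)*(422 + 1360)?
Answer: -2/1704843 ≈ -1.1731e-6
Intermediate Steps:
U(m) = 1
C = -1204475184/433 (C = (-1561 + 1/433)*1782 = -675912/433*1782 = -1204475184/433 ≈ -2.7817e+6)
b(p) = 4 (b(p) = (1 + 1)² = 2² = 4)
b(C)/(-3409686) = 4/(-3409686) = 4*(-1/3409686) = -2/1704843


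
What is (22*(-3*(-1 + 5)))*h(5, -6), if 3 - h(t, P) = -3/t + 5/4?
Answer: -3102/5 ≈ -620.40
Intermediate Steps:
h(t, P) = 7/4 + 3/t (h(t, P) = 3 - (-3/t + 5/4) = 3 - (5/4 - 3/t) = 3 + (-5/4 + 3/t) = 7/4 + 3/t)
(22*(-3*(-1 + 5)))*h(5, -6) = (22*(-3*(-1 + 5)))*(7/4 + 3/5) = (22*(-3*4))*(7/4 + 3*(⅕)) = (22*(-12))*(7/4 + ⅗) = -264*47/20 = -3102/5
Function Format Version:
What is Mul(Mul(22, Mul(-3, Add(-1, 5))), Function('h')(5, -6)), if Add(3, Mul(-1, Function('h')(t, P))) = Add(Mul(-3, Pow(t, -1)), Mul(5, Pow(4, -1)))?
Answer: Rational(-3102, 5) ≈ -620.40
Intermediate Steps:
Function('h')(t, P) = Add(Rational(7, 4), Mul(3, Pow(t, -1))) (Function('h')(t, P) = Add(3, Mul(-1, Add(Mul(-3, Pow(t, -1)), Mul(5, Pow(4, -1))))) = Add(3, Mul(-1, Add(Mul(-3, Pow(t, -1)), Mul(5, Rational(1, 4))))) = Add(3, Mul(-1, Add(Mul(-3, Pow(t, -1)), Rational(5, 4)))) = Add(3, Mul(-1, Add(Rational(5, 4), Mul(-3, Pow(t, -1))))) = Add(3, Add(Rational(-5, 4), Mul(3, Pow(t, -1)))) = Add(Rational(7, 4), Mul(3, Pow(t, -1))))
Mul(Mul(22, Mul(-3, Add(-1, 5))), Function('h')(5, -6)) = Mul(Mul(22, Mul(-3, Add(-1, 5))), Add(Rational(7, 4), Mul(3, Pow(5, -1)))) = Mul(Mul(22, Mul(-3, 4)), Add(Rational(7, 4), Mul(3, Rational(1, 5)))) = Mul(Mul(22, -12), Add(Rational(7, 4), Rational(3, 5))) = Mul(-264, Rational(47, 20)) = Rational(-3102, 5)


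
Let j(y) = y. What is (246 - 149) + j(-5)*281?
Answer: -1308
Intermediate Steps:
(246 - 149) + j(-5)*281 = (246 - 149) - 5*281 = 97 - 1405 = -1308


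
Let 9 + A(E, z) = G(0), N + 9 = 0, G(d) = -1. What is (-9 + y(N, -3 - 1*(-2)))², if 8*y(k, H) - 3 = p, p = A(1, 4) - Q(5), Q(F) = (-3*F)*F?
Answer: ¼ ≈ 0.25000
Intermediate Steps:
Q(F) = -3*F²
N = -9 (N = -9 + 0 = -9)
A(E, z) = -10 (A(E, z) = -9 - 1 = -10)
p = 65 (p = -10 - (-3)*5² = -10 - (-3)*25 = -10 - 1*(-75) = -10 + 75 = 65)
y(k, H) = 17/2 (y(k, H) = 3/8 + (⅛)*65 = 3/8 + 65/8 = 17/2)
(-9 + y(N, -3 - 1*(-2)))² = (-9 + 17/2)² = (-½)² = ¼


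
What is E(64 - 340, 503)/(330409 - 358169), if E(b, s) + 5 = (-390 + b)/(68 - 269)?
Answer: 113/1859920 ≈ 6.0755e-5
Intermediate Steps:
E(b, s) = -205/67 - b/201 (E(b, s) = -5 + (-390 + b)/(68 - 269) = -5 + (-390 + b)/(-201) = -5 + (-390 + b)*(-1/201) = -5 + (130/67 - b/201) = -205/67 - b/201)
E(64 - 340, 503)/(330409 - 358169) = (-205/67 - (64 - 340)/201)/(330409 - 358169) = (-205/67 - 1/201*(-276))/(-27760) = (-205/67 + 92/67)*(-1/27760) = -113/67*(-1/27760) = 113/1859920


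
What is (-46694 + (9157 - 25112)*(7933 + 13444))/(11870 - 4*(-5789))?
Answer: -341116729/35026 ≈ -9739.0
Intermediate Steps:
(-46694 + (9157 - 25112)*(7933 + 13444))/(11870 - 4*(-5789)) = (-46694 - 15955*21377)/(11870 + 23156) = (-46694 - 341070035)/35026 = -341116729*1/35026 = -341116729/35026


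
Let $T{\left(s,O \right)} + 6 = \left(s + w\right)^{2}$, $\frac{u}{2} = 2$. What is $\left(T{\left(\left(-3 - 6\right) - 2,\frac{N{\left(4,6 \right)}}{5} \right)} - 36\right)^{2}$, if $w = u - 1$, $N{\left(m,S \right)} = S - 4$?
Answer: $484$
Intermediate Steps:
$u = 4$ ($u = 2 \cdot 2 = 4$)
$N{\left(m,S \right)} = -4 + S$
$w = 3$ ($w = 4 - 1 = 3$)
$T{\left(s,O \right)} = -6 + \left(3 + s\right)^{2}$ ($T{\left(s,O \right)} = -6 + \left(s + 3\right)^{2} = -6 + \left(3 + s\right)^{2}$)
$\left(T{\left(\left(-3 - 6\right) - 2,\frac{N{\left(4,6 \right)}}{5} \right)} - 36\right)^{2} = \left(\left(-6 + \left(3 - 11\right)^{2}\right) - 36\right)^{2} = \left(\left(-6 + \left(-8\right)^{2}\right) - 36\right)^{2} = \left(\left(-6 + 64\right) - 36\right)^{2} = \left(58 - 36\right)^{2} = 22^{2} = 484$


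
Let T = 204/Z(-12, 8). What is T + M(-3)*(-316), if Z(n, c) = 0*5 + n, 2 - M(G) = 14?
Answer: 3775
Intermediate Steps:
M(G) = -12 (M(G) = 2 - 1*14 = 2 - 14 = -12)
Z(n, c) = n (Z(n, c) = 0 + n = n)
T = -17 (T = 204/(-12) = 204*(-1/12) = -17)
T + M(-3)*(-316) = -17 - 12*(-316) = -17 + 3792 = 3775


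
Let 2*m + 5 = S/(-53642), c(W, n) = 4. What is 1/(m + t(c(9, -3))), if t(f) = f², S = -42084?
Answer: 53642/745209 ≈ 0.071983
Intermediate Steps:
m = -113063/53642 (m = -5/2 + (-42084/(-53642))/2 = -5/2 + (-42084*(-1/53642))/2 = -5/2 + (½)*(21042/26821) = -5/2 + 10521/26821 = -113063/53642 ≈ -2.1077)
1/(m + t(c(9, -3))) = 1/(-113063/53642 + 4²) = 1/(-113063/53642 + 16) = 1/(745209/53642) = 53642/745209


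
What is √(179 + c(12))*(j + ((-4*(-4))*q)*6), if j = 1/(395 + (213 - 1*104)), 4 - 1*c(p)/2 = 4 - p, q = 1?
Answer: 48385*√203/504 ≈ 1367.8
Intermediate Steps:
c(p) = 2*p (c(p) = 8 - 2*(4 - p) = 8 + (-8 + 2*p) = 2*p)
j = 1/504 (j = 1/(395 + (213 - 104)) = 1/(395 + 109) = 1/504 ≈ 0.0019841)
√(179 + c(12))*(j + ((-4*(-4))*q)*6) = √(179 + 2*12)*(1/504 + (-4*(-4)*1)*6) = √(179 + 24)*(1/504 + (16*1)*6) = √203*(1/504 + 16*6) = √203*(1/504 + 96) = √203*(48385/504) = 48385*√203/504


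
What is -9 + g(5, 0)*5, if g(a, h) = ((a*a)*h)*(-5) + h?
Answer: -9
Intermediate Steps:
g(a, h) = h - 5*h*a² (g(a, h) = (a²*h)*(-5) + h = (h*a²)*(-5) + h = -5*h*a² + h = h - 5*h*a²)
-9 + g(5, 0)*5 = -9 + (0*(1 - 5*5²))*5 = -9 + (0*(1 - 5*25))*5 = -9 + (0*(1 - 125))*5 = -9 + (0*(-124))*5 = -9 + 0*5 = -9 + 0 = -9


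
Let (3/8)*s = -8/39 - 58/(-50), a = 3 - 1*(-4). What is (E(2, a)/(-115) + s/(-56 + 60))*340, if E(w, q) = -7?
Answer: 3190628/13455 ≈ 237.13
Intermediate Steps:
a = 7 (a = 3 + 4 = 7)
s = 7448/2925 (s = 8*(-8/39 - 58/(-50))/3 = 8*(-8*1/39 - 58*(-1/50))/3 = 8*(-8/39 + 29/25)/3 = (8/3)*(931/975) = 7448/2925 ≈ 2.5463)
(E(2, a)/(-115) + s/(-56 + 60))*340 = (-7/(-115) + 7448/(2925*(-56 + 60)))*340 = (-7*(-1/115) + (7448/2925)/4)*340 = (7/115 + (7448/2925)*(1/4))*340 = (7/115 + 1862/2925)*340 = (46921/67275)*340 = 3190628/13455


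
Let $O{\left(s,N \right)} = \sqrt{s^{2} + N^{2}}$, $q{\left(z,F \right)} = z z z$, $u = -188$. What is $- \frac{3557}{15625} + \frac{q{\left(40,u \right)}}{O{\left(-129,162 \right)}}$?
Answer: $- \frac{3557}{15625} + \frac{12800 \sqrt{4765}}{2859} \approx 308.82$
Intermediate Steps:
$q{\left(z,F \right)} = z^{3}$ ($q{\left(z,F \right)} = z^{2} z = z^{3}$)
$O{\left(s,N \right)} = \sqrt{N^{2} + s^{2}}$
$- \frac{3557}{15625} + \frac{q{\left(40,u \right)}}{O{\left(-129,162 \right)}} = - \frac{3557}{15625} + \frac{40^{3}}{\sqrt{162^{2} + \left(-129\right)^{2}}} = \left(-3557\right) \frac{1}{15625} + \frac{64000}{\sqrt{26244 + 16641}} = - \frac{3557}{15625} + \frac{64000}{\sqrt{42885}} = - \frac{3557}{15625} + \frac{64000}{3 \sqrt{4765}} = - \frac{3557}{15625} + 64000 \frac{\sqrt{4765}}{14295} = - \frac{3557}{15625} + \frac{12800 \sqrt{4765}}{2859}$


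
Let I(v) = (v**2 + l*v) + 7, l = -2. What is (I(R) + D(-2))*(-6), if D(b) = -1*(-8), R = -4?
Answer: -234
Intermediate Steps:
D(b) = 8
I(v) = 7 + v**2 - 2*v (I(v) = (v**2 - 2*v) + 7 = 7 + v**2 - 2*v)
(I(R) + D(-2))*(-6) = ((7 + (-4)**2 - 2*(-4)) + 8)*(-6) = ((7 + 16 + 8) + 8)*(-6) = (31 + 8)*(-6) = 39*(-6) = -234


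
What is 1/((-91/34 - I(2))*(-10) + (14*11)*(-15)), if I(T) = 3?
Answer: -17/38305 ≈ -0.00044381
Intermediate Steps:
1/((-91/34 - I(2))*(-10) + (14*11)*(-15)) = 1/((-91/34 - 1*3)*(-10) + (14*11)*(-15)) = 1/((-91*1/34 - 3)*(-10) + 154*(-15)) = 1/((-91/34 - 3)*(-10) - 2310) = 1/(-193/34*(-10) - 2310) = 1/(965/17 - 2310) = 1/(-38305/17) = -17/38305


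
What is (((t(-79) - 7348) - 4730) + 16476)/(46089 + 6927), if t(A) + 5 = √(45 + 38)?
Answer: 4393/53016 + √83/53016 ≈ 0.083034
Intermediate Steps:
t(A) = -5 + √83 (t(A) = -5 + √(45 + 38) = -5 + √83)
(((t(-79) - 7348) - 4730) + 16476)/(46089 + 6927) = ((((-5 + √83) - 7348) - 4730) + 16476)/(46089 + 6927) = (((-7353 + √83) - 4730) + 16476)/53016 = ((-12083 + √83) + 16476)*(1/53016) = (4393 + √83)*(1/53016) = 4393/53016 + √83/53016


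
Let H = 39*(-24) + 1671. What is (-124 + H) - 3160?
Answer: -2549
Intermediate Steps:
H = 735 (H = -936 + 1671 = 735)
(-124 + H) - 3160 = (-124 + 735) - 3160 = 611 - 3160 = -2549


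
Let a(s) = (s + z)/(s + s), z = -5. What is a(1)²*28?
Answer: 112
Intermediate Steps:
a(s) = (-5 + s)/(2*s) (a(s) = (s - 5)/(s + s) = (-5 + s)/((2*s)) = (-5 + s)*(1/(2*s)) = (-5 + s)/(2*s))
a(1)²*28 = ((½)*(-5 + 1)/1)²*28 = ((½)*1*(-4))²*28 = (-2)²*28 = 4*28 = 112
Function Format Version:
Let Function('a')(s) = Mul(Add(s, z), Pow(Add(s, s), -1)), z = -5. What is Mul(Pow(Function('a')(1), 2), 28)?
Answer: 112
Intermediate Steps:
Function('a')(s) = Mul(Rational(1, 2), Pow(s, -1), Add(-5, s)) (Function('a')(s) = Mul(Add(s, -5), Pow(Add(s, s), -1)) = Mul(Add(-5, s), Pow(Mul(2, s), -1)) = Mul(Add(-5, s), Mul(Rational(1, 2), Pow(s, -1))) = Mul(Rational(1, 2), Pow(s, -1), Add(-5, s)))
Mul(Pow(Function('a')(1), 2), 28) = Mul(Pow(Mul(Rational(1, 2), Pow(1, -1), Add(-5, 1)), 2), 28) = Mul(Pow(Mul(Rational(1, 2), 1, -4), 2), 28) = Mul(Pow(-2, 2), 28) = Mul(4, 28) = 112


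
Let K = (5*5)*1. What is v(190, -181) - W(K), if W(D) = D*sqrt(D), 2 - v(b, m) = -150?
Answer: 27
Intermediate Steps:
v(b, m) = 152 (v(b, m) = 2 - 1*(-150) = 2 + 150 = 152)
K = 25 (K = 25*1 = 25)
W(D) = D**(3/2)
v(190, -181) - W(K) = 152 - 25**(3/2) = 152 - 1*125 = 152 - 125 = 27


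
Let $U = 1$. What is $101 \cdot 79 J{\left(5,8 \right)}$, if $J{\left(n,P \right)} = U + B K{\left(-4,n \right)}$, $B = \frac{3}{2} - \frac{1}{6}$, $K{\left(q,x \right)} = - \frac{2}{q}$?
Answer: $\frac{39895}{3} \approx 13298.0$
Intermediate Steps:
$B = \frac{4}{3}$ ($B = 3 \cdot \frac{1}{2} - \frac{1}{6} = \frac{3}{2} - \frac{1}{6} = \frac{4}{3} \approx 1.3333$)
$J{\left(n,P \right)} = \frac{5}{3}$ ($J{\left(n,P \right)} = 1 + \frac{4 \left(- \frac{2}{-4}\right)}{3} = 1 + \frac{4 \left(\left(-2\right) \left(- \frac{1}{4}\right)\right)}{3} = 1 + \frac{4}{3} \cdot \frac{1}{2} = 1 + \frac{2}{3} = \frac{5}{3}$)
$101 \cdot 79 J{\left(5,8 \right)} = 101 \cdot 79 \cdot \frac{5}{3} = 7979 \cdot \frac{5}{3} = \frac{39895}{3}$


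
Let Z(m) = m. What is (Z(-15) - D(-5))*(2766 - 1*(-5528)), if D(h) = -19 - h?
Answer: -8294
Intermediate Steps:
(Z(-15) - D(-5))*(2766 - 1*(-5528)) = (-15 - (-19 - 1*(-5)))*(2766 - 1*(-5528)) = (-15 - (-19 + 5))*(2766 + 5528) = (-15 - 1*(-14))*8294 = (-15 + 14)*8294 = -1*8294 = -8294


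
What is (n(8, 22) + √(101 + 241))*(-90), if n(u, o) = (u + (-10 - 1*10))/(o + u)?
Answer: 36 - 270*√38 ≈ -1628.4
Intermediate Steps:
n(u, o) = (-20 + u)/(o + u) (n(u, o) = (u + (-10 - 10))/(o + u) = (u - 20)/(o + u) = (-20 + u)/(o + u))
(n(8, 22) + √(101 + 241))*(-90) = ((-20 + 8)/(22 + 8) + √(101 + 241))*(-90) = (-12/30 + √342)*(-90) = ((1/30)*(-12) + 3*√38)*(-90) = (-⅖ + 3*√38)*(-90) = 36 - 270*√38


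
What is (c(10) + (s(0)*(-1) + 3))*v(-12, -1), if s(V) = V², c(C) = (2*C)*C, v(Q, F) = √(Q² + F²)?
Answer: 203*√145 ≈ 2444.4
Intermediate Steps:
v(Q, F) = √(F² + Q²)
c(C) = 2*C²
(c(10) + (s(0)*(-1) + 3))*v(-12, -1) = (2*10² + (0²*(-1) + 3))*√((-1)² + (-12)²) = (2*100 + (0*(-1) + 3))*√(1 + 144) = (200 + (0 + 3))*√145 = (200 + 3)*√145 = 203*√145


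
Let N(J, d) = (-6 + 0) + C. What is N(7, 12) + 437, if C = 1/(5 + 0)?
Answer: 2156/5 ≈ 431.20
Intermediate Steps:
C = ⅕ (C = 1/5 = ⅕ ≈ 0.20000)
N(J, d) = -29/5 (N(J, d) = (-6 + 0) + ⅕ = -6 + ⅕ = -29/5)
N(7, 12) + 437 = -29/5 + 437 = 2156/5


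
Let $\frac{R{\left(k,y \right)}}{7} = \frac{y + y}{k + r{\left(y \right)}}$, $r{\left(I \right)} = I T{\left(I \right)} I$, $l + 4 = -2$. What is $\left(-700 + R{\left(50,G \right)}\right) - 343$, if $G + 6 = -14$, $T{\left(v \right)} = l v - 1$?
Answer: $- \frac{4969923}{4765} \approx -1043.0$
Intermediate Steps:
$l = -6$ ($l = -4 - 2 = -6$)
$T{\left(v \right)} = -1 - 6 v$ ($T{\left(v \right)} = - 6 v - 1 = -1 - 6 v$)
$r{\left(I \right)} = I^{2} \left(-1 - 6 I\right)$ ($r{\left(I \right)} = I \left(-1 - 6 I\right) I = I^{2} \left(-1 - 6 I\right)$)
$G = -20$ ($G = -6 - 14 = -20$)
$R{\left(k,y \right)} = \frac{14 y}{k + y^{2} \left(-1 - 6 y\right)}$ ($R{\left(k,y \right)} = 7 \frac{y + y}{k + y^{2} \left(-1 - 6 y\right)} = 7 \frac{2 y}{k + y^{2} \left(-1 - 6 y\right)} = \frac{14 y}{k + y^{2} \left(-1 - 6 y\right)}$)
$\left(-700 + R{\left(50,G \right)}\right) - 343 = \left(-700 + 14 \left(-20\right) \frac{1}{50 - \left(-20\right)^{2} \left(1 + 6 \left(-20\right)\right)}\right) - 343 = \left(-700 + 14 \left(-20\right) \frac{1}{50 - 400 \left(1 - 120\right)}\right) - 343 = \left(-700 + 14 \left(-20\right) \frac{1}{50 - 400 \left(-119\right)}\right) - 343 = \left(-700 + 14 \left(-20\right) \frac{1}{50 + 47600}\right) - 343 = \left(-700 + 14 \left(-20\right) \frac{1}{47650}\right) - 343 = \left(-700 - \frac{28}{4765}\right) - 343 = - \frac{3335528}{4765} - 343 = - \frac{4969923}{4765}$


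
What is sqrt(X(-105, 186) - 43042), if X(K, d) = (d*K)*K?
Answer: 2*sqrt(501902) ≈ 1416.9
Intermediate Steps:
X(K, d) = d*K**2 (X(K, d) = (K*d)*K = d*K**2)
sqrt(X(-105, 186) - 43042) = sqrt(186*(-105)**2 - 43042) = sqrt(186*11025 - 43042) = sqrt(2050650 - 43042) = sqrt(2007608) = 2*sqrt(501902)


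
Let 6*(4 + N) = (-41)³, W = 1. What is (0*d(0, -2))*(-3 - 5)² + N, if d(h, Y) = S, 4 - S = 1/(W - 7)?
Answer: -68945/6 ≈ -11491.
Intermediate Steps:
S = 25/6 (S = 4 - 1/(1 - 7) = 4 - 1/(-6) = 4 - 1*(-⅙) = 4 + ⅙ = 25/6 ≈ 4.1667)
d(h, Y) = 25/6
N = -68945/6 (N = -4 + (⅙)*(-41)³ = -4 + (⅙)*(-68921) = -4 - 68921/6 = -68945/6 ≈ -11491.)
(0*d(0, -2))*(-3 - 5)² + N = (0*(25/6))*(-3 - 5)² - 68945/6 = 0*(-8)² - 68945/6 = 0*64 - 68945/6 = 0 - 68945/6 = -68945/6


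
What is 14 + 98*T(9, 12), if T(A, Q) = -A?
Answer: -868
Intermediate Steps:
14 + 98*T(9, 12) = 14 + 98*(-1*9) = 14 + 98*(-9) = 14 - 882 = -868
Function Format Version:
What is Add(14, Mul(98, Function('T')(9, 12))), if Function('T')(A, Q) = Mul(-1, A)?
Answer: -868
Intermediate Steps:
Add(14, Mul(98, Function('T')(9, 12))) = Add(14, Mul(98, Mul(-1, 9))) = Add(14, Mul(98, -9)) = Add(14, -882) = -868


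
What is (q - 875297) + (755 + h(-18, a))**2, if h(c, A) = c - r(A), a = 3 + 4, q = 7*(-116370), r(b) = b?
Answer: -1156987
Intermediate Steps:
q = -814590
a = 7
h(c, A) = c - A
(q - 875297) + (755 + h(-18, a))**2 = (-814590 - 875297) + (755 + (-18 - 1*7))**2 = -1689887 + (755 + (-18 - 7))**2 = -1689887 + (755 - 25)**2 = -1689887 + 730**2 = -1689887 + 532900 = -1156987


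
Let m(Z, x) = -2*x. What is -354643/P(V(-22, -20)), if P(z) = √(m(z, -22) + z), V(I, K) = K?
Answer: -354643*√6/12 ≈ -72391.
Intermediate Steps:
P(z) = √(44 + z) (P(z) = √(-2*(-22) + z) = √(44 + z))
-354643/P(V(-22, -20)) = -354643/√(44 - 20) = -354643*√6/12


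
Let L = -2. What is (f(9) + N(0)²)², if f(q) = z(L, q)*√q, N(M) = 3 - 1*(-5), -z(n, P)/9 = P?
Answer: 32041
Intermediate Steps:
z(n, P) = -9*P
N(M) = 8 (N(M) = 3 + 5 = 8)
f(q) = -9*q^(3/2) (f(q) = (-9*q)*√q = -9*q^(3/2))
(f(9) + N(0)²)² = (-9*9^(3/2) + 8²)² = (-9*27 + 64)² = (-243 + 64)² = (-179)² = 32041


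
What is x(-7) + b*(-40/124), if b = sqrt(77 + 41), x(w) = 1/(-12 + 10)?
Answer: -1/2 - 10*sqrt(118)/31 ≈ -4.0041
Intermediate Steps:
x(w) = -1/2 (x(w) = 1/(-2) = -1/2)
b = sqrt(118) ≈ 10.863
x(-7) + b*(-40/124) = -1/2 + sqrt(118)*(-40/124) = -1/2 + sqrt(118)*(-40*1/124) = -1/2 + sqrt(118)*(-10/31) = -1/2 - 10*sqrt(118)/31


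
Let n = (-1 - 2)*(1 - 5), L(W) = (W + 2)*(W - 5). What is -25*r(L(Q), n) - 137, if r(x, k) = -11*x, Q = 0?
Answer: -2887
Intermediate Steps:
L(W) = (-5 + W)*(2 + W) (L(W) = (2 + W)*(-5 + W) = (-5 + W)*(2 + W))
n = 12 (n = -3*(-4) = 12)
-25*r(L(Q), n) - 137 = -(-275)*(-10 + 0² - 3*0) - 137 = -(-275)*(-10 + 0 + 0) - 137 = -(-275)*(-10) - 137 = -25*110 - 137 = -2750 - 137 = -2887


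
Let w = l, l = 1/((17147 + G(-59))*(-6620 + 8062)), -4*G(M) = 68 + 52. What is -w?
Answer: -1/24682714 ≈ -4.0514e-8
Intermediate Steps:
G(M) = -30 (G(M) = -(68 + 52)/4 = -¼*120 = -30)
l = 1/24682714 (l = 1/((17147 - 30)*(-6620 + 8062)) = 1/(17117*1442) = 1/24682714 ≈ 4.0514e-8)
w = 1/24682714 ≈ 4.0514e-8
-w = -1*1/24682714 = -1/24682714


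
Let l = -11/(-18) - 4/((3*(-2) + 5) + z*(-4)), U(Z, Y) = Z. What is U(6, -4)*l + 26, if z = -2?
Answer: 551/21 ≈ 26.238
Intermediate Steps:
l = 5/126 (l = -11/(-18) - 4/((3*(-2) + 5) - 2*(-4)) = -11*(-1/18) - 4/((-6 + 5) + 8) = 11/18 - 4/(-1 + 8) = 11/18 - 4/7 = 5/126 ≈ 0.039683)
U(6, -4)*l + 26 = 6*(5/126) + 26 = 5/21 + 26 = 551/21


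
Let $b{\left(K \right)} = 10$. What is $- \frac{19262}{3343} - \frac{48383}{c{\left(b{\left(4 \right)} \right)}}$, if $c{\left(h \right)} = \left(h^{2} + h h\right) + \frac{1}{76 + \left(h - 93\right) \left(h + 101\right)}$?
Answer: $- \frac{1513057659091}{6108994857} \approx -247.68$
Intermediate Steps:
$c{\left(h \right)} = \frac{1}{76 + \left(-93 + h\right) \left(101 + h\right)} + 2 h^{2}$ ($c{\left(h \right)} = \left(h^{2} + h^{2}\right) + \frac{1}{76 + \left(-93 + h\right) \left(101 + h\right)} = 2 h^{2} + \frac{1}{76 + \left(-93 + h\right) \left(101 + h\right)} = \frac{1}{76 + \left(-93 + h\right) \left(101 + h\right)} + 2 h^{2}$)
$- \frac{19262}{3343} - \frac{48383}{c{\left(b{\left(4 \right)} \right)}} = - \frac{19262}{3343} - \frac{48383}{\frac{1}{-9317 + 10^{2} + 8 \cdot 10} \left(1 - 18634 \cdot 10^{2} + 2 \cdot 10^{4} + 16 \cdot 10^{3}\right)} = \left(-19262\right) \frac{1}{3343} - \frac{48383}{\frac{1}{-9317 + 100 + 80} \left(1 - 1863400 + 2 \cdot 10000 + 16 \cdot 1000\right)} = - \frac{19262}{3343} - \frac{48383}{\frac{1}{-9137} \left(1 - 1863400 + 20000 + 16000\right)} = - \frac{19262}{3343} - \frac{48383}{\left(- \frac{1}{9137}\right) \left(-1827399\right)} = - \frac{19262}{3343} - \frac{48383}{\frac{1827399}{9137}} = - \frac{19262}{3343} - \frac{442075471}{1827399} = - \frac{1513057659091}{6108994857}$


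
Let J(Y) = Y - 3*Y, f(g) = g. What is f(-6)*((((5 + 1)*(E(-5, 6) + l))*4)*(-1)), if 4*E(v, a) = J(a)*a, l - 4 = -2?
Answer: -2304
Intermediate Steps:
J(Y) = -2*Y
l = 2 (l = 4 - 2 = 2)
E(v, a) = -a²/2 (E(v, a) = ((-2*a)*a)/4 = (-2*a²)/4 = -a²/2)
f(-6)*((((5 + 1)*(E(-5, 6) + l))*4)*(-1)) = -6*((5 + 1)*(-½*6² + 2))*4*(-1) = -6*(6*(-½*36 + 2))*4*(-1) = -6*(6*(-18 + 2))*4*(-1) = -6*(6*(-16))*4*(-1) = -6*(-96*4)*(-1) = -(-2304)*(-1) = -6*384 = -2304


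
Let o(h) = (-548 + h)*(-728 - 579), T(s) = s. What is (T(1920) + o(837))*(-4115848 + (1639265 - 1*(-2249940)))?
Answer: 85173119329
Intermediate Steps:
o(h) = 716236 - 1307*h (o(h) = (-548 + h)*(-1307) = 716236 - 1307*h)
(T(1920) + o(837))*(-4115848 + (1639265 - 1*(-2249940))) = (1920 + (716236 - 1307*837))*(-4115848 + (1639265 - 1*(-2249940))) = (1920 + (716236 - 1093959))*(-4115848 + (1639265 + 2249940)) = (1920 - 377723)*(-4115848 + 3889205) = -375803*(-226643) = 85173119329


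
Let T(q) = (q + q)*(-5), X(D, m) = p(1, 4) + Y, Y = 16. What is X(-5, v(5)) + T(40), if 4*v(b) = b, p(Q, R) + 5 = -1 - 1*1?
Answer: -391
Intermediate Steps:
p(Q, R) = -7 (p(Q, R) = -5 + (-1 - 1*1) = -5 + (-1 - 1) = -5 - 2 = -7)
v(b) = b/4
X(D, m) = 9 (X(D, m) = -7 + 16 = 9)
T(q) = -10*q (T(q) = (2*q)*(-5) = -10*q)
X(-5, v(5)) + T(40) = 9 - 10*40 = 9 - 400 = -391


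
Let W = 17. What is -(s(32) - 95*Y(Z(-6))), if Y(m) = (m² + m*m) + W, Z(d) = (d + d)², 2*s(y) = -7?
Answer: 7882917/2 ≈ 3.9415e+6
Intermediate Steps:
s(y) = -7/2 (s(y) = (½)*(-7) = -7/2)
Z(d) = 4*d² (Z(d) = (2*d)² = 4*d²)
Y(m) = 17 + 2*m² (Y(m) = (m² + m*m) + 17 = (m² + m²) + 17 = 2*m² + 17 = 17 + 2*m²)
-(s(32) - 95*Y(Z(-6))) = -(-7/2 - 95*(17 + 2*(4*(-6)²)²)) = -(-7/2 - 95*(17 + 2*(4*36)²)) = -(-7/2 - 95*(17 + 2*144²)) = -(-7/2 - 95*(17 + 2*20736)) = -(-7/2 - 95*(17 + 41472)) = -(-7/2 - 95*41489) = -(-7/2 - 3941455) = -1*(-7882917/2) = 7882917/2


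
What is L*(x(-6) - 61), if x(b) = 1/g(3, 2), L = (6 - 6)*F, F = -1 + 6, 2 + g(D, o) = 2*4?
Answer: 0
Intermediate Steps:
g(D, o) = 6 (g(D, o) = -2 + 2*4 = -2 + 8 = 6)
F = 5
L = 0 (L = (6 - 6)*5 = 0*5 = 0)
x(b) = 1/6
L*(x(-6) - 61) = 0*(1/6 - 61) = 0*(-365/6) = 0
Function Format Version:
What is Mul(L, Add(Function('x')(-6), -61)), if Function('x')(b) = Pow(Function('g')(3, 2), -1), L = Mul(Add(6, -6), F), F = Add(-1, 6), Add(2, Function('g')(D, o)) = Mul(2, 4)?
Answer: 0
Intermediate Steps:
Function('g')(D, o) = 6 (Function('g')(D, o) = Add(-2, Mul(2, 4)) = Add(-2, 8) = 6)
F = 5
L = 0 (L = Mul(Add(6, -6), 5) = Mul(0, 5) = 0)
Function('x')(b) = Rational(1, 6) (Function('x')(b) = Pow(6, -1) = Rational(1, 6))
Mul(L, Add(Function('x')(-6), -61)) = Mul(0, Add(Rational(1, 6), -61)) = Mul(0, Rational(-365, 6)) = 0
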